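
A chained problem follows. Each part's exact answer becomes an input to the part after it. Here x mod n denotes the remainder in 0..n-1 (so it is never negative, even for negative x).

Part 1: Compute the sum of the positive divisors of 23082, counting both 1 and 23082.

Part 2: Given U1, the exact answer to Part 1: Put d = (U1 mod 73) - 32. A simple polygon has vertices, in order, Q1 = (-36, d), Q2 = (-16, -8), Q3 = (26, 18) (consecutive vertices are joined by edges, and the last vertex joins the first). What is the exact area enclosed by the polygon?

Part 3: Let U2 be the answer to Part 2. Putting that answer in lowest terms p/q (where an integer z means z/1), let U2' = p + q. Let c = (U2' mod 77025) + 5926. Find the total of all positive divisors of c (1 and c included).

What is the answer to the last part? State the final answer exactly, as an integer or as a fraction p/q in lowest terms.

Part 1: 23082 = 2 * 3 * 3847; sigma = (1 + 2) * (1 + 3) * (1 + 3847) = 3 * 4 * 3848 = 46176; answer 46176
Part 2: U1 = 46176; d = 8; cross terms: (-36*-8 - -16*8)=416, (-16*18 - 26*-8)=-80, (26*8 - -36*18)=856; twice the area = |1192| = 1192; area = 596; answer 596
Part 3: U2 = 596; threaded value p + q = 597; c = 6523; 6523 = 11 * 593; sigma = (1 + 11) * (1 + 593) = 12 * 594 = 7128; answer 7128

7128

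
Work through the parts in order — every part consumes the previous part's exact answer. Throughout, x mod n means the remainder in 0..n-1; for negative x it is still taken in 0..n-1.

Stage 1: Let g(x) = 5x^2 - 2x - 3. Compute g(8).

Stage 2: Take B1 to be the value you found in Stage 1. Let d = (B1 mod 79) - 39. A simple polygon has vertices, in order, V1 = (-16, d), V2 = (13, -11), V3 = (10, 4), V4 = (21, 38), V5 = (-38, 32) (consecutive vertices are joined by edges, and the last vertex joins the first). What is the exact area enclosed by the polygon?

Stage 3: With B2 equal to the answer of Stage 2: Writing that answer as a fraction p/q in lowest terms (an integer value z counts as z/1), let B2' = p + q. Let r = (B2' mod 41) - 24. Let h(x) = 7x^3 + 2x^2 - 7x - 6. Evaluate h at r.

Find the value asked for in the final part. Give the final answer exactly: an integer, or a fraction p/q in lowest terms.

-156

Stage 1: 5*(8)^2 - 2*(8)^1 - 3 = (320) + (-16) + (-3) = 301; answer 301
Stage 2: B1 = 301; d = 25; cross terms: (-16*-11 - 13*25)=-149, (13*4 - 10*-11)=162, (10*38 - 21*4)=296, (21*32 - -38*38)=2116, (-38*25 - -16*32)=-438; twice the area = |1987| = 1987; area = 1987/2; answer 1987/2
Stage 3: B2 = 1987/2; threaded value p + q = 1989; r = -3; 7*(-3)^3 + 2*(-3)^2 - 7*(-3)^1 - 6 = (-189) + (18) + (21) + (-6) = -156; answer -156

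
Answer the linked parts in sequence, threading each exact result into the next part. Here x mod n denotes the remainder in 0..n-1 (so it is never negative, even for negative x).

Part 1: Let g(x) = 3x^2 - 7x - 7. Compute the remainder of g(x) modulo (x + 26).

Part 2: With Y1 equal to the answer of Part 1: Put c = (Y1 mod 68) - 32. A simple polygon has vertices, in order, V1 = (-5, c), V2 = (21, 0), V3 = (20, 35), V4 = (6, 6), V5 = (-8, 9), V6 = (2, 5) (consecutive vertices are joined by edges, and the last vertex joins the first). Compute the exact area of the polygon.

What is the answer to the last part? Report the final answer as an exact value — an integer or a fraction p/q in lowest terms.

Part 1: remainder = value at the root: 3*(-26)^2 - 7*(-26)^1 - 7 = (2028) + (182) + (-7) = 2203; answer 2203
Part 2: Y1 = 2203; c = -5; cross terms: (-5*0 - 21*-5)=105, (21*35 - 20*0)=735, (20*6 - 6*35)=-90, (6*9 - -8*6)=102, (-8*5 - 2*9)=-58, (2*-5 - -5*5)=15; twice the area = |809| = 809; area = 809/2; answer 809/2

809/2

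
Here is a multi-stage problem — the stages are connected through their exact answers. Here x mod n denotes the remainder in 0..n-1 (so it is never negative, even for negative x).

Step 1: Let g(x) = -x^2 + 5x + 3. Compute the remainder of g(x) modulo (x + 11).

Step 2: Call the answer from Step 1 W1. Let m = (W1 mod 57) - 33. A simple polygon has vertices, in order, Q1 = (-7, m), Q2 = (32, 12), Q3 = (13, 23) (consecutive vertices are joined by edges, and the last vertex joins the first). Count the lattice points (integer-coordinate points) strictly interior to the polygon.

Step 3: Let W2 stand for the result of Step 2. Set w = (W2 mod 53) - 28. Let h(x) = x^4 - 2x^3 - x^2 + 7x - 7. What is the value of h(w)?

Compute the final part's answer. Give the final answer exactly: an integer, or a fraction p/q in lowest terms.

57038

Step 1: remainder = value at the root: -1*(-11)^2 + 5*(-11)^1 + 3 = (-121) + (-55) + (3) = -173; answer -173
Step 2: W1 = -173; m = 22; cross terms: (-7*12 - 32*22)=-788, (32*23 - 13*12)=580, (13*22 - -7*23)=447; twice the area = |239| = 239; area = 239/2; boundary points = 1 + 1 + 1 = 3; strictly interior points = area - boundary/2 + 1 = 119; answer 119
Step 3: W2 = 119; w = -15; 1*(-15)^4 - 2*(-15)^3 - 1*(-15)^2 + 7*(-15)^1 - 7 = (50625) + (6750) + (-225) + (-105) + (-7) = 57038; answer 57038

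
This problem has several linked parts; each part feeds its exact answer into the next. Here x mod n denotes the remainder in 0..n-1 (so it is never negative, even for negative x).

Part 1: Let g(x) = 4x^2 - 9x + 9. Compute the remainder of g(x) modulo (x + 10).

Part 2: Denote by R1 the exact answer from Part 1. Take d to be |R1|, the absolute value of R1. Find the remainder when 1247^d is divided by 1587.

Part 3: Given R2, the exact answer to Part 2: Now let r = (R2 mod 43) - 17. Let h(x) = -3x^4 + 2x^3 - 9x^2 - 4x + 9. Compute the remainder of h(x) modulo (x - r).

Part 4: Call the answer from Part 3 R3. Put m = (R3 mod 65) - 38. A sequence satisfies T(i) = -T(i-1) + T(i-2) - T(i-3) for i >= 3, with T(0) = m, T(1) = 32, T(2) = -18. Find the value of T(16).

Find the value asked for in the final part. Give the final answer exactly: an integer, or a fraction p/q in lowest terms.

-147492

Part 1: remainder = value at the root: 4*(-10)^2 - 9*(-10)^1 + 9 = (400) + (90) + (9) = 499; answer 499
Part 2: R1 = 499; d = 499; squarings mod 1587: 1247^1=1247, 1247^2=1336, 1247^4=1108, 1247^8=913, 1247^16=394, 1247^32=1297, 1247^64=1576, 1247^128=121, 1247^256=358; 1247^499 = 1247^1 * 1247^2 * 1247^16 * 1247^32 * 1247^64 * 1247^128 * 1247^256 = 203 (mod 1587); answer 203
Part 3: R2 = 203; r = 14; remainder = value at the root: -3*(14)^4 + 2*(14)^3 - 9*(14)^2 - 4*(14)^1 + 9 = (-115248) + (5488) + (-1764) + (-56) + (9) = -111571; answer -111571
Part 4: R3 = -111571; m = -4; T(3) = -1*(-18) + 1*(32) - 1*(-4) = 54; iterating: T(3)=54, T(4)=-104, T(5)=176, T(6)=-334, T(7)=614, T(8)=-1124, T(9)=2072, T(10)=-3810, T(11)=7006, T(12)=-12888, T(13)=23704, T(14)=-43598, T(15)=80190, T(16)=-147492; answer -147492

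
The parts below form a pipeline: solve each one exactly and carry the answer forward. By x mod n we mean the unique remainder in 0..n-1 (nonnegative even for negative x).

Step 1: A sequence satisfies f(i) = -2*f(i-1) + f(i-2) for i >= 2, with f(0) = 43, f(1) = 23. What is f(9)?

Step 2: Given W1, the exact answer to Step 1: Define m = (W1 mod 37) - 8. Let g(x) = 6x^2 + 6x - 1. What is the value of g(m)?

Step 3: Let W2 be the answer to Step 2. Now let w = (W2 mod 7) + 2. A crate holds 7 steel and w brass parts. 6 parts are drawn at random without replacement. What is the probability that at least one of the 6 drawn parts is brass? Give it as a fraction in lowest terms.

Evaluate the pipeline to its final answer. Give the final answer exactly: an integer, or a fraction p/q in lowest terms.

Step 1: f(2) = -2*(23) + 1*(43) = -3; iterating: f(2)=-3, f(3)=29, f(4)=-61, f(5)=151, f(6)=-363, f(7)=877, f(8)=-2117, f(9)=5111; answer 5111
Step 2: W1 = 5111; m = -3; 6*(-3)^2 + 6*(-3)^1 - 1 = (54) + (-18) + (-1) = 35; answer 35
Step 3: W2 = 35; w = 2; total draws C(9,6) = 84; complement C(7,6) = 7; favorable 84 - 7 = 77; P = 11/12; answer 11/12

11/12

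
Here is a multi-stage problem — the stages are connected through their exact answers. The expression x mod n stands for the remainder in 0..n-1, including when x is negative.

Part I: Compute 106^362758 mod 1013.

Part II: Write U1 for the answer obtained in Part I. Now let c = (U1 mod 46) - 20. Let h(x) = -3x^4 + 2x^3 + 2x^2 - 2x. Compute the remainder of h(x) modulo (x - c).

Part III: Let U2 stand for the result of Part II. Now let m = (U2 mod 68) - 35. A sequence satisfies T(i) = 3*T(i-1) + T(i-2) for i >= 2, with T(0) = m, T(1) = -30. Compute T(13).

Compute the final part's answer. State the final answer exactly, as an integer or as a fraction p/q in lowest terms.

Part I: squarings mod 1013: 106^1=106, 106^2=93, 106^4=545, 106^8=216, 106^16=58, 106^32=325, 106^64=273, 106^128=580, 106^256=84, 106^512=978, 106^1024=212, 106^2048=372, 106^4096=616, 106^8192=594, 106^16384=312, 106^32768=96, 106^65536=99, 106^131072=684, 106^262144=863; 106^362758 = 106^2 * 106^4 * 106^256 * 106^2048 * 106^32768 * 106^65536 * 106^262144 = 823 (mod 1013); answer 823
Part II: U1 = 823; c = 21; remainder = value at the root: -3*(21)^4 + 2*(21)^3 + 2*(21)^2 - 2*(21)^1 = (-583443) + (18522) + (882) + (-42) = -564081; answer -564081
Part III: U2 = -564081; m = 12; T(2) = 3*(-30) + 1*(12) = -78; iterating: T(2)=-78, T(3)=-264, T(4)=-870, T(5)=-2874, T(6)=-9492, T(7)=-31350, T(8)=-103542, T(9)=-341976, T(10)=-1129470, T(11)=-3730386, T(12)=-12320628, T(13)=-40692270; answer -40692270

-40692270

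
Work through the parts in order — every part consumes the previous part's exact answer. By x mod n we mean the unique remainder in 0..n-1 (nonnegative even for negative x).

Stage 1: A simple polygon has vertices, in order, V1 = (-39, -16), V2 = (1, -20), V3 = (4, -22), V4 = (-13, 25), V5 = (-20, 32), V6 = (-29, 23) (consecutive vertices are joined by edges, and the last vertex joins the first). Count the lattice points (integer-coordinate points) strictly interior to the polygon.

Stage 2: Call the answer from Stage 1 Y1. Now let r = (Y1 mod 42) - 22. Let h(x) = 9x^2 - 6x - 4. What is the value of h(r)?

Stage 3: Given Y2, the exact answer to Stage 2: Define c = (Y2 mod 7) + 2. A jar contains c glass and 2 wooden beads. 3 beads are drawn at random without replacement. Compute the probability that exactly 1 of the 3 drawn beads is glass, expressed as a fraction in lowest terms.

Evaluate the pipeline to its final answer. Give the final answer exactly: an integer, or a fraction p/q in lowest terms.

Stage 1: cross terms: (-39*-20 - 1*-16)=796, (1*-22 - 4*-20)=58, (4*25 - -13*-22)=-186, (-13*32 - -20*25)=84, (-20*23 - -29*32)=468, (-29*-16 - -39*23)=1361; twice the area = |2581| = 2581; area = 2581/2; boundary points = 4 + 1 + 1 + 7 + 9 + 1 = 23; strictly interior points = area - boundary/2 + 1 = 1280; answer 1280
Stage 2: Y1 = 1280; r = -2; 9*(-2)^2 - 6*(-2)^1 - 4 = (36) + (12) + (-4) = 44; answer 44
Stage 3: Y2 = 44; c = 4; total draws C(6,3) = 20; favorable C(4,1)*C(2,2) = 4; P = 1/5; answer 1/5

1/5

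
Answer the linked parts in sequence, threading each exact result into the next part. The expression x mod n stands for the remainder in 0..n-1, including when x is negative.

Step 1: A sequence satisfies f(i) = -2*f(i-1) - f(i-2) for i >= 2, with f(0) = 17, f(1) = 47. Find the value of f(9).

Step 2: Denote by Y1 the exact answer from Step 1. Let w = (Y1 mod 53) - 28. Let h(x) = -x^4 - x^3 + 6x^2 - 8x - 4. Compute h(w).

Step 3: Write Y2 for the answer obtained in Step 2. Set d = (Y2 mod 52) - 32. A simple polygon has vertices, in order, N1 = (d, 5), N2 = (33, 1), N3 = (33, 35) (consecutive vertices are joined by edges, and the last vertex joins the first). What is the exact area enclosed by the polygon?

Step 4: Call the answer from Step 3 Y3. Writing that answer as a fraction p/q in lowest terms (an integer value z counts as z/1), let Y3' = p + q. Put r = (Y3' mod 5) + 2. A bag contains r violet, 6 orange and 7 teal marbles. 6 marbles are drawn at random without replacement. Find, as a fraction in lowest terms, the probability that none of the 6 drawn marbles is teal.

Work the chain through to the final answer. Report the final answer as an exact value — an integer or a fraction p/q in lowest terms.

Step 1: f(2) = -2*(47) - 1*(17) = -111; iterating: f(2)=-111, f(3)=175, f(4)=-239, f(5)=303, f(6)=-367, f(7)=431, f(8)=-495, f(9)=559; answer 559
Step 2: Y1 = 559; w = 1; -1*(1)^4 - 1*(1)^3 + 6*(1)^2 - 8*(1)^1 - 4 = (-1) + (-1) + (6) + (-8) + (-4) = -8; answer -8
Step 3: Y2 = -8; d = 12; cross terms: (12*1 - 33*5)=-153, (33*35 - 33*1)=1122, (33*5 - 12*35)=-255; twice the area = |714| = 714; area = 357; answer 357
Step 4: Y3 = 357; threaded value p + q = 358; r = 5; total draws C(18,6) = 18564; favorable C(11,6) = 462; P = 11/442; answer 11/442

11/442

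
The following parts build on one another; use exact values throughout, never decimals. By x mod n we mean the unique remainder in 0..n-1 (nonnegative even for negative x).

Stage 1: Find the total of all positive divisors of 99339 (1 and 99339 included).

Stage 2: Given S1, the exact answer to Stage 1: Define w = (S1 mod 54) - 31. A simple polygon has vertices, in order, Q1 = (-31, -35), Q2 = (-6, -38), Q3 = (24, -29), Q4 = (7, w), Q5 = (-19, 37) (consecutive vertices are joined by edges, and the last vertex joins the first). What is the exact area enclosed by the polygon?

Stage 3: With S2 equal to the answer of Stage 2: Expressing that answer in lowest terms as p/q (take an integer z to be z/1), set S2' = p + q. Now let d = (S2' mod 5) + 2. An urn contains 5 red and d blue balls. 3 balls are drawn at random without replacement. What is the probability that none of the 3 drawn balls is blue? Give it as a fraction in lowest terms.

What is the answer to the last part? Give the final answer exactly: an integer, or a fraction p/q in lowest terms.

5/28

Stage 1: 99339 = 3 * 33113; sigma = (1 + 3) * (1 + 33113) = 4 * 33114 = 132456; answer 132456
Stage 2: S1 = 132456; w = 17; cross terms: (-31*-38 - -6*-35)=968, (-6*-29 - 24*-38)=1086, (24*17 - 7*-29)=611, (7*37 - -19*17)=582, (-19*-35 - -31*37)=1812; twice the area = |5059| = 5059; area = 5059/2; answer 5059/2
Stage 3: S2 = 5059/2; threaded value p + q = 5061; d = 3; total draws C(8,3) = 56; favorable C(5,3) = 10; P = 5/28; answer 5/28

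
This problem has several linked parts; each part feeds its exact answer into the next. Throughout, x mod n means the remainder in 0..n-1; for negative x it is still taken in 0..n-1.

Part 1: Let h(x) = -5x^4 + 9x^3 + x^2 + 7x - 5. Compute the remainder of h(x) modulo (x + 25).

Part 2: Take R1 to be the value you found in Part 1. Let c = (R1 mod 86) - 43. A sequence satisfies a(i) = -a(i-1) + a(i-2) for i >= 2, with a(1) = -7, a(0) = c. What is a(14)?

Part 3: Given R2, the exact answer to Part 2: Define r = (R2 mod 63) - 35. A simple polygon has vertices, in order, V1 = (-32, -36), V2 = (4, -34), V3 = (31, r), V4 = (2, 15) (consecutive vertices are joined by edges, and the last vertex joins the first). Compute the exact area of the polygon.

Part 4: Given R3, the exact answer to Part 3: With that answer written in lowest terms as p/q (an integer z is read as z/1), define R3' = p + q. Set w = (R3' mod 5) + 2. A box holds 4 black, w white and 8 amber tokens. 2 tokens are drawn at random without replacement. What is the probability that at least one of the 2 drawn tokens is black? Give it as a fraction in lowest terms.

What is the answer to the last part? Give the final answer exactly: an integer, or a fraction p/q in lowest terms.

Part 1: remainder = value at the root: -5*(-25)^4 + 9*(-25)^3 + 1*(-25)^2 + 7*(-25)^1 - 5 = (-1953125) + (-140625) + (625) + (-175) + (-5) = -2093305; answer -2093305
Part 2: R1 = -2093305; c = -22; a(2) = -1*(-7) + 1*(-22) = -15; iterating: a(2)=-15, a(3)=8, a(4)=-23, a(5)=31, a(6)=-54, a(7)=85, a(8)=-139, a(9)=224, a(10)=-363, a(11)=587, a(12)=-950, a(13)=1537, a(14)=-2487; answer -2487
Part 3: R2 = -2487; r = -2; cross terms: (-32*-34 - 4*-36)=1232, (4*-2 - 31*-34)=1046, (31*15 - 2*-2)=469, (2*-36 - -32*15)=408; twice the area = |3155| = 3155; area = 3155/2; answer 3155/2
Part 4: R3 = 3155/2; threaded value p + q = 3157; w = 4; total draws C(16,2) = 120; complement C(12,2) = 66; favorable 120 - 66 = 54; P = 9/20; answer 9/20

9/20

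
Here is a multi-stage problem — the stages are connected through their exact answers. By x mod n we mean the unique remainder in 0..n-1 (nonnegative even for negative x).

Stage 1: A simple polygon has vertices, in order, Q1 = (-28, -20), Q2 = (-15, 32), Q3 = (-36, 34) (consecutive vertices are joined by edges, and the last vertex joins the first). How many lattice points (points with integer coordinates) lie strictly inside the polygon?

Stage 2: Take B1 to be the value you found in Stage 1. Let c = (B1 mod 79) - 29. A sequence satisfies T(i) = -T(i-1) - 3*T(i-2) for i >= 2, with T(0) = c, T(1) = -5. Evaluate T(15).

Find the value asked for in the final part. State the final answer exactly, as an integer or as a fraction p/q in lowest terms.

Stage 1: cross terms: (-28*32 - -15*-20)=-1196, (-15*34 - -36*32)=642, (-36*-20 - -28*34)=1672; twice the area = |1118| = 1118; area = 559; boundary points = 13 + 1 + 2 = 16; strictly interior points = area - boundary/2 + 1 = 552; answer 552
Stage 2: B1 = 552; c = 49; T(2) = -1*(-5) - 3*(49) = -142; iterating: T(2)=-142, T(3)=157, T(4)=269, T(5)=-740, T(6)=-67, T(7)=2287, T(8)=-2086, T(9)=-4775, T(10)=11033, T(11)=3292, T(12)=-36391, T(13)=26515, T(14)=82658, T(15)=-162203; answer -162203

-162203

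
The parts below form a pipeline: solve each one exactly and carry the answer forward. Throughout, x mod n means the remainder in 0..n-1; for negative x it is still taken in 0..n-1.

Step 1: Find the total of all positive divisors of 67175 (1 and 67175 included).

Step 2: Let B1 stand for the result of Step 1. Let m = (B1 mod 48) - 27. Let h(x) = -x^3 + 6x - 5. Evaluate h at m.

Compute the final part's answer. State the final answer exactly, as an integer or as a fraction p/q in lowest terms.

Step 1: 67175 = 5^2 * 2687; sigma = (1 + 5 + 25) * (1 + 2687) = 31 * 2688 = 83328; answer 83328
Step 2: B1 = 83328; m = -27; -1*(-27)^3 + 6*(-27)^1 - 5 = (19683) + (-162) + (-5) = 19516; answer 19516

19516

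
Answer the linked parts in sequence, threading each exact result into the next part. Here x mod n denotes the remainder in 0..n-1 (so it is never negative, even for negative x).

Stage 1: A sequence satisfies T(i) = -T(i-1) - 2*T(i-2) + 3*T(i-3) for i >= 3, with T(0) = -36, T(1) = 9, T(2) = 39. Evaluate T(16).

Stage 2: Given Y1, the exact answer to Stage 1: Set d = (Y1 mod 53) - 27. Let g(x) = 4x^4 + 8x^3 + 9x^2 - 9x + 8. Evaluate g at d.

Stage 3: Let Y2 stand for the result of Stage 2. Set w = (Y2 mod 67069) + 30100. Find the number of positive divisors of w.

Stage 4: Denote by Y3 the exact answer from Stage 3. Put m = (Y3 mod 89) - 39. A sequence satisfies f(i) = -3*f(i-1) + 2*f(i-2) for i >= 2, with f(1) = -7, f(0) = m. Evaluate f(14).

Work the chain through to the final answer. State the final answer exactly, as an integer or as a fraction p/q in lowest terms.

-75811345

Stage 1: T(3) = -1*(39) - 2*(9) + 3*(-36) = -165; iterating: T(3)=-165, T(4)=114, T(5)=333, T(6)=-1056, T(7)=732, T(8)=2379, T(9)=-7011, T(10)=4449, T(11)=16710, T(12)=-46641, T(13)=26568, T(14)=116844, T(15)=-309903, T(16)=155919; answer 155919
Stage 2: Y1 = 155919; d = 19; 4*(19)^4 + 8*(19)^3 + 9*(19)^2 - 9*(19)^1 + 8 = (521284) + (54872) + (3249) + (-171) + (8) = 579242; answer 579242
Stage 3: Y2 = 579242; w = 72790; 72790 = 2 * 5 * 29 * 251; number of divisors = (1+1) * (1+1) * (1+1) * (1+1) = 16; answer 16
Stage 4: Y3 = 16; m = -23; f(2) = -3*(-7) + 2*(-23) = -25; iterating: f(2)=-25, f(3)=61, f(4)=-233, f(5)=821, f(6)=-2929, f(7)=10429, f(8)=-37145, f(9)=132293, f(10)=-471169, f(11)=1678093, f(12)=-5976617, f(13)=21286037, f(14)=-75811345; answer -75811345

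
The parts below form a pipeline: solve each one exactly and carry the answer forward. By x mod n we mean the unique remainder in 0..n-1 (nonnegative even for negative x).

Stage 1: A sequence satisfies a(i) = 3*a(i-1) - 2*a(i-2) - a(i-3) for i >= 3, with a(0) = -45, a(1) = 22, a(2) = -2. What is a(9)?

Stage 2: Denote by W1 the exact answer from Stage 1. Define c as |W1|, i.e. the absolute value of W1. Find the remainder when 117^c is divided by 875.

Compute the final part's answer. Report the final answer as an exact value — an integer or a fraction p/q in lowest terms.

249

Stage 1: a(3) = 3*(-2) - 2*(22) - 1*(-45) = -5; iterating: a(3)=-5, a(4)=-33, a(5)=-87, a(6)=-190, a(7)=-363, a(8)=-622, a(9)=-950; answer -950
Stage 2: W1 = -950; c = 950; squarings mod 875: 117^1=117, 117^2=564, 117^4=471, 117^8=466, 117^16=156, 117^32=711, 117^64=646, 117^128=816, 117^256=856, 117^512=361; 117^950 = 117^2 * 117^4 * 117^16 * 117^32 * 117^128 * 117^256 * 117^512 = 249 (mod 875); answer 249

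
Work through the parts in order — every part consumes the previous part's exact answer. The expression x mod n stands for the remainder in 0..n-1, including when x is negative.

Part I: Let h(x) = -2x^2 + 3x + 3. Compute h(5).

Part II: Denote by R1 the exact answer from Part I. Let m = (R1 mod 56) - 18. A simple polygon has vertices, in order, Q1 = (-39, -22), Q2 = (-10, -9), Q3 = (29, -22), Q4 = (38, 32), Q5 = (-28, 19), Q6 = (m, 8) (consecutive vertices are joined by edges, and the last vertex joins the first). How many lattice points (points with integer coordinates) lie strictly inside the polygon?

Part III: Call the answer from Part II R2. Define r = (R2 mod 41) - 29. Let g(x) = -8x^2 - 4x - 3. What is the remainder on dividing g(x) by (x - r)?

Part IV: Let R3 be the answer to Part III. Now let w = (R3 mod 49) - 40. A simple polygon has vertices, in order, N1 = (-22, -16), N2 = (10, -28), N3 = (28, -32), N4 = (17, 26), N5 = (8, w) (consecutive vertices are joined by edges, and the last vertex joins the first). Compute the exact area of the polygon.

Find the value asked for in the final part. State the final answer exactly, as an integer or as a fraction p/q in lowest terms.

737

Part I: -2*(5)^2 + 3*(5)^1 + 3 = (-50) + (15) + (3) = -32; answer -32
Part II: R1 = -32; m = 6; cross terms: (-39*-9 - -10*-22)=131, (-10*-22 - 29*-9)=481, (29*32 - 38*-22)=1764, (38*19 - -28*32)=1618, (-28*8 - 6*19)=-338, (6*-22 - -39*8)=180; twice the area = |3836| = 3836; area = 1918; boundary points = 1 + 13 + 9 + 1 + 1 + 15 = 40; strictly interior points = area - boundary/2 + 1 = 1899; answer 1899
Part III: R2 = 1899; r = -16; remainder = value at the root: -8*(-16)^2 - 4*(-16)^1 - 3 = (-2048) + (64) + (-3) = -1987; answer -1987
Part IV: R3 = -1987; w = -18; cross terms: (-22*-28 - 10*-16)=776, (10*-32 - 28*-28)=464, (28*26 - 17*-32)=1272, (17*-18 - 8*26)=-514, (8*-16 - -22*-18)=-524; twice the area = |1474| = 1474; area = 737; answer 737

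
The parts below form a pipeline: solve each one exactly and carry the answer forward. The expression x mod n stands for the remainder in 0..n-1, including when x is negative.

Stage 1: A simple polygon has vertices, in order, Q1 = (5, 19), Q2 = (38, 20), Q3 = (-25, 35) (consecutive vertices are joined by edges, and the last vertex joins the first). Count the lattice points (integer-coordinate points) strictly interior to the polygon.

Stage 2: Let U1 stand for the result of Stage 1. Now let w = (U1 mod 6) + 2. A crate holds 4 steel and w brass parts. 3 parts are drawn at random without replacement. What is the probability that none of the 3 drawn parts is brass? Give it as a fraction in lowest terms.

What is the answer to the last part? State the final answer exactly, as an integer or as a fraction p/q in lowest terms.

Stage 1: cross terms: (5*20 - 38*19)=-622, (38*35 - -25*20)=1830, (-25*19 - 5*35)=-650; twice the area = |558| = 558; area = 279; boundary points = 1 + 3 + 2 = 6; strictly interior points = area - boundary/2 + 1 = 277; answer 277
Stage 2: U1 = 277; w = 3; total draws C(7,3) = 35; favorable C(4,3) = 4; P = 4/35; answer 4/35

4/35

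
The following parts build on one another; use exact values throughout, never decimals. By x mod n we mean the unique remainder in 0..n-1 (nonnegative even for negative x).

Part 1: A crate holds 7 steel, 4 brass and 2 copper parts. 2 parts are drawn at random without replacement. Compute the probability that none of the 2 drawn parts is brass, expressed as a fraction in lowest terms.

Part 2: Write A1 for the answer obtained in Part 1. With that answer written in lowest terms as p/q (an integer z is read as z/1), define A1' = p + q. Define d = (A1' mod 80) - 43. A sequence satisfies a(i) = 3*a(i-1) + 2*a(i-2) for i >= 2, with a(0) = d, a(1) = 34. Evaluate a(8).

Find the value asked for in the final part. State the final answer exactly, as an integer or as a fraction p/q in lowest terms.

128862

Part 1: total draws C(13,2) = 78; favorable C(9,2) = 36; P = 6/13; answer 6/13
Part 2: A1 = 6/13; threaded value p + q = 19; d = -24; a(2) = 3*(34) + 2*(-24) = 54; iterating: a(2)=54, a(3)=230, a(4)=798, a(5)=2854, a(6)=10158, a(7)=36182, a(8)=128862; answer 128862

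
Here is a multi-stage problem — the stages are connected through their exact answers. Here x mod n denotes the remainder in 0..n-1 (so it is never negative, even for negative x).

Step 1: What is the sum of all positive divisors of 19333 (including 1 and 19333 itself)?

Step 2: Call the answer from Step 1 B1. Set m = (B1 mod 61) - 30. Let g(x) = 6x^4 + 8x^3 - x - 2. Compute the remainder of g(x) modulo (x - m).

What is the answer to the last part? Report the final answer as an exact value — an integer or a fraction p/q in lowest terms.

Step 1: 19333 is prime, so its only divisors are 1 and 19333; sigma = 1 + 19333 = 19334; answer 19334
Step 2: B1 = 19334; m = 28; remainder = value at the root: 6*(28)^4 + 8*(28)^3 - 1*(28)^1 - 2 = (3687936) + (175616) + (-28) + (-2) = 3863522; answer 3863522

3863522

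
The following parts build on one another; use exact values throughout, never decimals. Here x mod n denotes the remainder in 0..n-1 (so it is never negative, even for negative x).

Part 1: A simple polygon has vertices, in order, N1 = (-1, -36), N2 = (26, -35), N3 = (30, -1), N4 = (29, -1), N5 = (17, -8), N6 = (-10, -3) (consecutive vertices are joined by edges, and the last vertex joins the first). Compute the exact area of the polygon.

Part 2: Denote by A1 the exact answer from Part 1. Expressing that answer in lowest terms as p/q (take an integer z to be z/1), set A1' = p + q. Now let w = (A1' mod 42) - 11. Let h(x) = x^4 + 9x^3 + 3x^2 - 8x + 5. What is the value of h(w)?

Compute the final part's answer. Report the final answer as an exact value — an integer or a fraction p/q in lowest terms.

Part 1: cross terms: (-1*-35 - 26*-36)=971, (26*-1 - 30*-35)=1024, (30*-1 - 29*-1)=-1, (29*-8 - 17*-1)=-215, (17*-3 - -10*-8)=-131, (-10*-36 - -1*-3)=357; twice the area = |2005| = 2005; area = 2005/2; answer 2005/2
Part 2: A1 = 2005/2; threaded value p + q = 2007; w = 22; 1*(22)^4 + 9*(22)^3 + 3*(22)^2 - 8*(22)^1 + 5 = (234256) + (95832) + (1452) + (-176) + (5) = 331369; answer 331369

331369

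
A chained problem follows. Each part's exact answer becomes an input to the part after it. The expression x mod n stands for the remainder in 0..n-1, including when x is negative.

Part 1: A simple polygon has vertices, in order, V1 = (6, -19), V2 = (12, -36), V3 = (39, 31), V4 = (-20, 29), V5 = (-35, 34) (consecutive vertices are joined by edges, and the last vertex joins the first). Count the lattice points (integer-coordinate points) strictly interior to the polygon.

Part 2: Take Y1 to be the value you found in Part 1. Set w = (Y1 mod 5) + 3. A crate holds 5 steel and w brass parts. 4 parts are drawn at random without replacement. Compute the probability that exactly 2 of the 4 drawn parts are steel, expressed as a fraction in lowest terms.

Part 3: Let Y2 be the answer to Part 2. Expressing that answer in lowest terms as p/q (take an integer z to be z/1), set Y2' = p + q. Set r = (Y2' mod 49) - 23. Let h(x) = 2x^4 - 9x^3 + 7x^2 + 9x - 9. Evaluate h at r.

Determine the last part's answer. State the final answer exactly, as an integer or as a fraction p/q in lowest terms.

Part 1: cross terms: (6*-36 - 12*-19)=12, (12*31 - 39*-36)=1776, (39*29 - -20*31)=1751, (-20*34 - -35*29)=335, (-35*-19 - 6*34)=461; twice the area = |4335| = 4335; area = 4335/2; boundary points = 1 + 1 + 1 + 5 + 1 = 9; strictly interior points = area - boundary/2 + 1 = 2164; answer 2164
Part 2: Y1 = 2164; w = 7; total draws C(12,4) = 495; favorable C(5,2)*C(7,2) = 210; P = 14/33; answer 14/33
Part 3: Y2 = 14/33; threaded value p + q = 47; r = 24; 2*(24)^4 - 9*(24)^3 + 7*(24)^2 + 9*(24)^1 - 9 = (663552) + (-124416) + (4032) + (216) + (-9) = 543375; answer 543375

543375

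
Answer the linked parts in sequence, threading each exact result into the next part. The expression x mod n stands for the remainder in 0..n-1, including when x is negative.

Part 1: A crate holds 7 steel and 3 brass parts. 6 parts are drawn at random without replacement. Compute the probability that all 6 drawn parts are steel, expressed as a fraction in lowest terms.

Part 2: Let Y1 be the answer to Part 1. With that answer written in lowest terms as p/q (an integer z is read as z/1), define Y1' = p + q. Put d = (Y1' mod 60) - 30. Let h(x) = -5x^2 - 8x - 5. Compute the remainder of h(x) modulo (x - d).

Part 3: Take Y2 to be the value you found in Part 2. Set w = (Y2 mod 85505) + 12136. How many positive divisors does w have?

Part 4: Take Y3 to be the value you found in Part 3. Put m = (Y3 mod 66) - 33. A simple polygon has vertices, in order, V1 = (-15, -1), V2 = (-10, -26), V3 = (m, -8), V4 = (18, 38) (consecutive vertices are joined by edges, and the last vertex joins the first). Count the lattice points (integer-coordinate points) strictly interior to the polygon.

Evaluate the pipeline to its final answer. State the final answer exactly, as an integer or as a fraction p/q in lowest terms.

282

Part 1: total draws C(10,6) = 210; favorable C(7,6) = 7; P = 1/30; answer 1/30
Part 2: Y1 = 1/30; threaded value p + q = 31; d = 1; remainder = value at the root: -5*(1)^2 - 8*(1)^1 - 5 = (-5) + (-8) + (-5) = -18; answer -18
Part 3: Y2 = -18; w = 97623; 97623 = 3^2 * 10847; number of divisors = (2+1) * (1+1) = 6; answer 6
Part 4: Y3 = 6; m = -27; cross terms: (-15*-26 - -10*-1)=380, (-10*-8 - -27*-26)=-622, (-27*38 - 18*-8)=-882, (18*-1 - -15*38)=552; twice the area = |-572| = 572; area = 286; boundary points = 5 + 1 + 1 + 3 = 10; strictly interior points = area - boundary/2 + 1 = 282; answer 282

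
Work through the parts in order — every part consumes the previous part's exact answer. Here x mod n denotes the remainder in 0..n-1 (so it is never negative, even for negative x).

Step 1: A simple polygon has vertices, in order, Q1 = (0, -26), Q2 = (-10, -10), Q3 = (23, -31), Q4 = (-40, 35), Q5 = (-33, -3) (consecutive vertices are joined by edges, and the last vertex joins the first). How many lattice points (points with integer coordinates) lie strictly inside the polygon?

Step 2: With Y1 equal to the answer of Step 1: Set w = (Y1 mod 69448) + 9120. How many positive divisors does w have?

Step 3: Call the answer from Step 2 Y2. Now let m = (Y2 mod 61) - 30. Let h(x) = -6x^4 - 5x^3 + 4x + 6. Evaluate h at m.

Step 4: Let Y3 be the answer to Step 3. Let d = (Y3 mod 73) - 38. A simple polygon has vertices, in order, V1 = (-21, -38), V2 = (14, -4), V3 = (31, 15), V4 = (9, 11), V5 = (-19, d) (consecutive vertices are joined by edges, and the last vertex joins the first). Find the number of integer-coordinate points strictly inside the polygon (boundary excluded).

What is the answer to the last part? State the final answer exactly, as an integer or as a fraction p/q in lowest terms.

771

Step 1: cross terms: (0*-10 - -10*-26)=-260, (-10*-31 - 23*-10)=540, (23*35 - -40*-31)=-435, (-40*-3 - -33*35)=1275, (-33*-26 - 0*-3)=858; twice the area = |1978| = 1978; area = 989; boundary points = 2 + 3 + 3 + 1 + 1 = 10; strictly interior points = area - boundary/2 + 1 = 985; answer 985
Step 2: Y1 = 985; w = 10105; 10105 = 5 * 43 * 47; number of divisors = (1+1) * (1+1) * (1+1) = 8; answer 8
Step 3: Y2 = 8; m = -22; -6*(-22)^4 - 5*(-22)^3 + 4*(-22)^1 + 6 = (-1405536) + (53240) + (-88) + (6) = -1352378; answer -1352378
Step 4: Y3 = -1352378; d = -18; cross terms: (-21*-4 - 14*-38)=616, (14*15 - 31*-4)=334, (31*11 - 9*15)=206, (9*-18 - -19*11)=47, (-19*-38 - -21*-18)=344; twice the area = |1547| = 1547; area = 1547/2; boundary points = 1 + 1 + 2 + 1 + 2 = 7; strictly interior points = area - boundary/2 + 1 = 771; answer 771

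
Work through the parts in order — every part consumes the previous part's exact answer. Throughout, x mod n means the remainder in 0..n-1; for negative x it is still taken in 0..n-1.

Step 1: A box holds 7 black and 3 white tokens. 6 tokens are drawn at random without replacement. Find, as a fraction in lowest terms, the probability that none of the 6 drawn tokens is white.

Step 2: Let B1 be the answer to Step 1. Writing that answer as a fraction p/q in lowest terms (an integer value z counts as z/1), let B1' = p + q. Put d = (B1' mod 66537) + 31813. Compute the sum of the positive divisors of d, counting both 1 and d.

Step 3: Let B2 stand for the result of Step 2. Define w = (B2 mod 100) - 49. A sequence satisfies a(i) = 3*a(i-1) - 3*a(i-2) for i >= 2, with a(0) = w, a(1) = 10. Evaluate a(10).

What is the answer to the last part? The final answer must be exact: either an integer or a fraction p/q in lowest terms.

Step 1: total draws C(10,6) = 210; favorable C(7,6) = 7; P = 1/30; answer 1/30
Step 2: B1 = 1/30; threaded value p + q = 31; d = 31844; 31844 = 2^2 * 19 * 419; sigma = (1 + 2 + 4) * (1 + 19) * (1 + 419) = 7 * 20 * 420 = 58800; answer 58800
Step 3: B2 = 58800; w = -49; a(2) = 3*(10) - 3*(-49) = 177; iterating: a(2)=177, a(3)=501, a(4)=972, a(5)=1413, a(6)=1323, a(7)=-270, a(8)=-4779, a(9)=-13527, a(10)=-26244; answer -26244

-26244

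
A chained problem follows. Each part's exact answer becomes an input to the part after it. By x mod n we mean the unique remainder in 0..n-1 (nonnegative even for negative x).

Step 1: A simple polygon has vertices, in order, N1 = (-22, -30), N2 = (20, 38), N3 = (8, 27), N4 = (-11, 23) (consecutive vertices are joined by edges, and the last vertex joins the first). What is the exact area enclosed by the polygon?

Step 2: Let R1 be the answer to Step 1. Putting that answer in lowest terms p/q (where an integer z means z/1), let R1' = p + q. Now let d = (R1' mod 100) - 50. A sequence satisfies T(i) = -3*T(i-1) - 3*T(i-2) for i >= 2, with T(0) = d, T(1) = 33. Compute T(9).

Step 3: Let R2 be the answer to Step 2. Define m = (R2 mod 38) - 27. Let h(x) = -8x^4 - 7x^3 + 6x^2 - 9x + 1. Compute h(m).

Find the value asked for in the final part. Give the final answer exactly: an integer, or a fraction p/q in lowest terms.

Step 1: cross terms: (-22*38 - 20*-30)=-236, (20*27 - 8*38)=236, (8*23 - -11*27)=481, (-11*-30 - -22*23)=836; twice the area = |1317| = 1317; area = 1317/2; answer 1317/2
Step 2: R1 = 1317/2; threaded value p + q = 1319; d = -31; T(2) = -3*(33) - 3*(-31) = -6; iterating: T(2)=-6, T(3)=-81, T(4)=261, T(5)=-540, T(6)=837, T(7)=-891, T(8)=162, T(9)=2187; answer 2187
Step 3: R2 = 2187; m = -6; -8*(-6)^4 - 7*(-6)^3 + 6*(-6)^2 - 9*(-6)^1 + 1 = (-10368) + (1512) + (216) + (54) + (1) = -8585; answer -8585

-8585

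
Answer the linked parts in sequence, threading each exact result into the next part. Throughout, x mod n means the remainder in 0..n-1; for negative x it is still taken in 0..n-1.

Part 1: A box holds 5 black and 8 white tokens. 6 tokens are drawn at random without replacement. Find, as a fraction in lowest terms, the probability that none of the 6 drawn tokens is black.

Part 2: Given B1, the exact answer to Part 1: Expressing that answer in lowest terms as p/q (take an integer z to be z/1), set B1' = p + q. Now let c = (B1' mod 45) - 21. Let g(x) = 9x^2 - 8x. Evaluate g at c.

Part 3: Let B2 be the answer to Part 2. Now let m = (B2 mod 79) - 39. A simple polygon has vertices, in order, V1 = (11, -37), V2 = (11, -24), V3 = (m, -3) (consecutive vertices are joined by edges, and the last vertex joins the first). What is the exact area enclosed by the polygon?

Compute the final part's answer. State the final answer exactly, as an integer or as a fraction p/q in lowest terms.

Part 1: total draws C(13,6) = 1716; favorable C(8,6) = 28; P = 7/429; answer 7/429
Part 2: B1 = 7/429; threaded value p + q = 436; c = 10; 9*(10)^2 - 8*(10)^1 = (900) + (-80) = 820; answer 820
Part 3: B2 = 820; m = -9; cross terms: (11*-24 - 11*-37)=143, (11*-3 - -9*-24)=-249, (-9*-37 - 11*-3)=366; twice the area = |260| = 260; area = 130; answer 130

130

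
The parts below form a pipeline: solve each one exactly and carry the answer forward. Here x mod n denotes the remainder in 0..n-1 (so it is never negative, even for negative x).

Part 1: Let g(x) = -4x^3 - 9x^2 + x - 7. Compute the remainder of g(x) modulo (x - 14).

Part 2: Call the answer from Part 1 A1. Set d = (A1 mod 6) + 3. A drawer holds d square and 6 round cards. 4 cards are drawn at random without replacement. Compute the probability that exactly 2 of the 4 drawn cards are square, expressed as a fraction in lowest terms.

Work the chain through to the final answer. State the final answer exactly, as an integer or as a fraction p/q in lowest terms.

60/143

Part 1: remainder = value at the root: -4*(14)^3 - 9*(14)^2 + 1*(14)^1 - 7 = (-10976) + (-1764) + (14) + (-7) = -12733; answer -12733
Part 2: A1 = -12733; d = 8; total draws C(14,4) = 1001; favorable C(8,2)*C(6,2) = 420; P = 60/143; answer 60/143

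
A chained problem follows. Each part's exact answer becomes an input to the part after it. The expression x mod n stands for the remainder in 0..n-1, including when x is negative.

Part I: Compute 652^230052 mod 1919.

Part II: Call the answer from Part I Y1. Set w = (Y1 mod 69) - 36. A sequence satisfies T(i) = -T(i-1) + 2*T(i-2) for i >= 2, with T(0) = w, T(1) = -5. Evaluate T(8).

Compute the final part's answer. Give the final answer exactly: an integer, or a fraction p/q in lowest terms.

-2069

Part I: squarings mod 1919: 652^1=652, 652^2=1005, 652^4=631, 652^8=928, 652^16=1472, 652^32=233, 652^64=557, 652^128=1290, 652^256=327, 652^512=1384, 652^1024=294, 652^2048=81, 652^4096=804, 652^8192=1632, 652^16384=1771, 652^32768=795, 652^65536=674, 652^131072=1392; 652^230052 = 652^4 * 652^32 * 652^128 * 652^512 * 652^32768 * 652^65536 * 652^131072 = 1318 (mod 1919); answer 1318
Part II: Y1 = 1318; w = -29; T(2) = -1*(-5) + 2*(-29) = -53; iterating: T(2)=-53, T(3)=43, T(4)=-149, T(5)=235, T(6)=-533, T(7)=1003, T(8)=-2069; answer -2069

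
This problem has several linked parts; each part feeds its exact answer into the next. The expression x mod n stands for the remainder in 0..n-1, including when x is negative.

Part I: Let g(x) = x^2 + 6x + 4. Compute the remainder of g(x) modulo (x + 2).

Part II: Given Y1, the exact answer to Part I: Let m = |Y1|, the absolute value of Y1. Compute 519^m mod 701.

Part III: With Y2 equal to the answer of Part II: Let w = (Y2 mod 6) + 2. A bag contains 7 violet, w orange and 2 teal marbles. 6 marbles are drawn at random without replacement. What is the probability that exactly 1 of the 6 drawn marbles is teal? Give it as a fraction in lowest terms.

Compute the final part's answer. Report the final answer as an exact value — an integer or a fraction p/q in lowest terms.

Part I: remainder = value at the root: 1*(-2)^2 + 6*(-2)^1 + 4 = (4) + (-12) + (4) = -4; answer -4
Part II: Y1 = -4; m = 4; squarings mod 701: 519^1=519, 519^2=177, 519^4=485; 519^4 = 519^4 = 485 (mod 701); answer 485
Part III: Y2 = 485; w = 7; total draws C(16,6) = 8008; favorable C(2,1)*C(14,5) = 4004; P = 1/2; answer 1/2

1/2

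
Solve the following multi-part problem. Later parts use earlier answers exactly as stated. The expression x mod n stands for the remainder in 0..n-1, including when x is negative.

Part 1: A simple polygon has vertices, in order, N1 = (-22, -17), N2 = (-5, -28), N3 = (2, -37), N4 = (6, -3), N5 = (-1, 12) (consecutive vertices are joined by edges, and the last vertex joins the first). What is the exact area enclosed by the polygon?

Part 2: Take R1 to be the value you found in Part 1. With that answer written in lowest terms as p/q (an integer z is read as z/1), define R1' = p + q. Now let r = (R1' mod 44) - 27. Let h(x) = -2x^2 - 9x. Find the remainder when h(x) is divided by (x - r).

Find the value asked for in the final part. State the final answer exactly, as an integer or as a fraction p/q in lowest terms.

-425

Part 1: cross terms: (-22*-28 - -5*-17)=531, (-5*-37 - 2*-28)=241, (2*-3 - 6*-37)=216, (6*12 - -1*-3)=69, (-1*-17 - -22*12)=281; twice the area = |1338| = 1338; area = 669; answer 669
Part 2: R1 = 669; threaded value p + q = 670; r = -17; remainder = value at the root: -2*(-17)^2 - 9*(-17)^1 = (-578) + (153) = -425; answer -425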